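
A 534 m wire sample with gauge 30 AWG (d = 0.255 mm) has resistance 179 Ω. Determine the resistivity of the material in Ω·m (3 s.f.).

A = π(0.255/2 mm)² = π(1.2750e-04 m)² = 5.107e-08 m²
ρ = RA/L = (179)(5.107e-08)/(534) = 1.71×10^-8 Ω·m

1.71×10^-8 Ω·m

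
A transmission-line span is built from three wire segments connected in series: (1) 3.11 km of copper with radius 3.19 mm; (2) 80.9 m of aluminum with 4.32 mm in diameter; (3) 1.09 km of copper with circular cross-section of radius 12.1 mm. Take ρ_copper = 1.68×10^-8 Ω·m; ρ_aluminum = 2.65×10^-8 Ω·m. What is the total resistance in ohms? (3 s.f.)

1.82 Ω

Seg 1: A = πr² = π(3.1900e-03 m)² = 3.197e-05 m²
R_1 = (1.68×10^-8)(3110)/(3.197e-05) = 1.634 Ω
Seg 2: A = π(d/2)² = π(2.1600e-03 m)² = 1.466e-05 m²
R_2 = (2.65×10^-8)(80.9)/(1.466e-05) = 0.1463 Ω
Seg 3: A = πr² = π(1.2100e-02 m)² = 4.600e-04 m²
R_3 = (1.68×10^-8)(1090)/(4.600e-04) = 0.03981 Ω
R_total = R_1 + R_2 + R_3 = 1.82 Ω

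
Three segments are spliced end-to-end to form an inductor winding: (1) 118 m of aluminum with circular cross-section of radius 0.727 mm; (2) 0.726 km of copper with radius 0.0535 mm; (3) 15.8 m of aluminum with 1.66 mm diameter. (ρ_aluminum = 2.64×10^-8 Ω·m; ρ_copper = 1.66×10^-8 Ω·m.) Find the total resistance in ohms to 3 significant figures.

Seg 1: A = πr² = π(7.2700e-04 m)² = 1.660e-06 m²
R_1 = (2.64×10^-8)(118)/(1.660e-06) = 1.876 Ω
Seg 2: A = πr² = π(5.3500e-05 m)² = 8.992e-09 m²
R_2 = (1.66×10^-8)(726)/(8.992e-09) = 1340 Ω
Seg 3: A = π(d/2)² = π(8.3000e-04 m)² = 2.164e-06 m²
R_3 = (2.64×10^-8)(15.8)/(2.164e-06) = 0.1927 Ω
R_total = R_1 + R_2 + R_3 = 1340 Ω

1340 Ω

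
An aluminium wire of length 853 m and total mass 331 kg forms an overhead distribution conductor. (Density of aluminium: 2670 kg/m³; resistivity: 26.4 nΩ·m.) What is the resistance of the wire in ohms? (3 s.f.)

0.155 Ω

ρ = 26.4 nΩ·m = 2.64×10^-8 Ω·m
A = m/(density·L) = 331/(2670×853) = 1.4533e-04 m²
R = ρL/A = (2.64×10^-8)(853)/(1.4533e-04) = 0.155 Ω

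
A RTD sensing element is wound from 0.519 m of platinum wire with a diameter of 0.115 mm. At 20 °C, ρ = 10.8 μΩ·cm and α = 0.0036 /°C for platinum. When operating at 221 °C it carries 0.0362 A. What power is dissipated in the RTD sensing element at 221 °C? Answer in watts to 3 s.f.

ρ = 10.8 μΩ·cm = 1.08×10^-7 Ω·m
A = π(d/2)² = π(5.7500e-05 m)² = 1.039e-08 m²
R₍20₎ = ρL/A = (1.08×10^-7)(0.519)/(1.039e-08) = 5.396 Ω
R₍221₎ = R₍20₎(1 + αΔT) = 5.396 × (1 + 0.0036×201) = 9.301 Ω
P = I²R = (0.0362)² × 9.301 = 0.0122 W

0.0122 W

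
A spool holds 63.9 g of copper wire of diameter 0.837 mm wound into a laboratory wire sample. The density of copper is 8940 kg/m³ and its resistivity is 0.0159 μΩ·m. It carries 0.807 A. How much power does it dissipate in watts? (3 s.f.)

ρ = 0.0159 μΩ·m = 1.59×10^-8 Ω·m
A = π(d/2)² = π(4.1850e-04 m)² = 5.5023e-07 m²
L = m/(density·A) = 0.0639/(8940×5.5023e-07) = 12.99 m
R = ρL/A = (1.59×10^-8)(12.99)/(5.5023e-07) = 0.3754 Ω
P = I²R = (0.807)² × 0.3754 = 0.244 W

0.244 W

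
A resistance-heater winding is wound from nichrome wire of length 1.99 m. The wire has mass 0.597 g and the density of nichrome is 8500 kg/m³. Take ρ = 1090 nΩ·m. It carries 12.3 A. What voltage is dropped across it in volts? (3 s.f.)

756 V

ρ = 1090 nΩ·m = 1.09×10^-6 Ω·m
A = m/(density·L) = 5.970×10^-4/(8500×1.99) = 3.5294e-08 m²
R = ρL/A = (1.09×10^-6)(1.99)/(3.5294e-08) = 61.46 Ω
V = IR = 12.3 × 61.46 = 756 V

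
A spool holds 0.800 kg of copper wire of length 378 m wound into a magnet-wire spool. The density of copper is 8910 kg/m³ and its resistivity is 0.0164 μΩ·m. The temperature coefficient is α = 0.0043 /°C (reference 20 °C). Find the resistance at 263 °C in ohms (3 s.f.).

ρ = 0.0164 μΩ·m = 1.64×10^-8 Ω·m
A = m/(density·L) = 0.8/(8910×378) = 2.3753e-07 m²
R = ρL/A = (1.64×10^-8)(378)/(2.3753e-07) = 26.1 Ω
R(263 °C) = 26.1 × (1 + 0.0043×243) = 53.4 Ω

53.4 Ω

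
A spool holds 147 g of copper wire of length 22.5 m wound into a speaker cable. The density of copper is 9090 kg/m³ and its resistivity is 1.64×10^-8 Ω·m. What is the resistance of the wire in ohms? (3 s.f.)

A = m/(density·L) = 0.147/(9090×22.5) = 7.1874e-07 m²
R = ρL/A = (1.64×10^-8)(22.5)/(7.1874e-07) = 0.513 Ω

0.513 Ω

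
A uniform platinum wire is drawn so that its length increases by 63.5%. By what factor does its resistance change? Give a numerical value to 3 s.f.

k = 1 + 63.5/100 = 1.635; volume constant ⇒ A' = A/k, so R' = k²R.
Factor = 2.67

2.67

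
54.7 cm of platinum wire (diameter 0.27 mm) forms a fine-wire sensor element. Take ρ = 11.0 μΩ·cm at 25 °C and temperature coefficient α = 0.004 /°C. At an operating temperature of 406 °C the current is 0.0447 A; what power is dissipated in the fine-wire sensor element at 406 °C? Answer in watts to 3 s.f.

0.00530 W

ρ = 11.0 μΩ·cm = 1.10×10^-7 Ω·m
A = π(d/2)² = π(1.3500e-04 m)² = 5.726e-08 m²
R₍25₎ = ρL/A = (1.10×10^-7)(0.547)/(5.726e-08) = 1.051 Ω
R₍406₎ = R₍25₎(1 + αΔT) = 1.051 × (1 + 0.004×381) = 2.652 Ω
P = I²R = (0.0447)² × 2.652 = 0.00530 W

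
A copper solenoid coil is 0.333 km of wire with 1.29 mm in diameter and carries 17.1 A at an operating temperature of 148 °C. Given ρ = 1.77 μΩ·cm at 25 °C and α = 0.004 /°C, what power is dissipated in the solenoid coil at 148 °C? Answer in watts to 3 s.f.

ρ = 1.77 μΩ·cm = 1.77×10^-8 Ω·m
A = π(d/2)² = π(6.4500e-04 m)² = 1.307e-06 m²
R₍25₎ = ρL/A = (1.77×10^-8)(333)/(1.307e-06) = 4.51 Ω
R₍148₎ = R₍25₎(1 + αΔT) = 4.51 × (1 + 0.004×123) = 6.728 Ω
P = I²R = (17.1)² × 6.728 = 1970 W

1970 W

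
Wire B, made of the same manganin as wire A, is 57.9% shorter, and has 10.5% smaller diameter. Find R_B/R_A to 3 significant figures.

R ∝ L/d², so R_B/R_A = (1 − 57.9/100) × (1 − 10.5/100)⁻²
= 0.421 × 1.248 = 0.526

0.526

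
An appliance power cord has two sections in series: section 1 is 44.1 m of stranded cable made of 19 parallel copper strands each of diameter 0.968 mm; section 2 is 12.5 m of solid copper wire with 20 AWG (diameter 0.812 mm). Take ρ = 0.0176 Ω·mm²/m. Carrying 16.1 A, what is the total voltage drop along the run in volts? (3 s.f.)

ρ = 0.0176 Ω·mm²/m = 1.76×10^-8 Ω·m
Section 1: A_strand = π(4.8400e-04)² = 7.359e-07 m²; R₁ = ρL/(N·A_s) = (1.76×10^-8)(44.1)/(19×7.359e-07) = 0.05551 Ω
Section 2: A = π(0.812/2 mm)² = π(4.0600e-04 m)² = 5.178e-07 m²
R₂ = (1.76×10^-8)(12.5)/(5.178e-07) = 0.4248 Ω
R = R₁ + R₂ = 0.4803 Ω
V = IR = 16.1 × 0.4803 = 7.73 V

7.73 V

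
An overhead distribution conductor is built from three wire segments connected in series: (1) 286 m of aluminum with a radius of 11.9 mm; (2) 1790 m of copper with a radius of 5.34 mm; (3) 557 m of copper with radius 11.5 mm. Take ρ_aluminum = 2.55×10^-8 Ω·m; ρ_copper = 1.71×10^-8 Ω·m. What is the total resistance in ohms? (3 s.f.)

Seg 1: A = πr² = π(1.1900e-02 m)² = 4.449e-04 m²
R_1 = (2.55×10^-8)(286)/(4.449e-04) = 0.01639 Ω
Seg 2: A = πr² = π(5.3400e-03 m)² = 8.958e-05 m²
R_2 = (1.71×10^-8)(1790)/(8.958e-05) = 0.3417 Ω
Seg 3: A = πr² = π(1.1500e-02 m)² = 4.155e-04 m²
R_3 = (1.71×10^-8)(557)/(4.155e-04) = 0.02292 Ω
R_total = R_1 + R_2 + R_3 = 0.381 Ω

0.381 Ω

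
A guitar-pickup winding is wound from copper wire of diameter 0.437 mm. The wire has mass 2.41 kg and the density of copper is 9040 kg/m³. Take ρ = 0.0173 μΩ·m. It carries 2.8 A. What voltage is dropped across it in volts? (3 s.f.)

574 V

ρ = 0.0173 μΩ·m = 1.73×10^-8 Ω·m
A = π(d/2)² = π(2.1850e-04 m)² = 1.4999e-07 m²
L = m/(density·A) = 2.41/(9040×1.4999e-07) = 1777 m
R = ρL/A = (1.73×10^-8)(1777)/(1.4999e-07) = 205 Ω
V = IR = 2.8 × 205 = 574 V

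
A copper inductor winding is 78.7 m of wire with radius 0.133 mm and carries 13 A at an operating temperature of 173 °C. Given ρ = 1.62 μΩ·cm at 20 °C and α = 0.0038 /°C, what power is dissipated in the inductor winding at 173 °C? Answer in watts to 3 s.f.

ρ = 1.62 μΩ·cm = 1.62×10^-8 Ω·m
A = πr² = π(1.3300e-04 m)² = 5.557e-08 m²
R₍20₎ = ρL/A = (1.62×10^-8)(78.7)/(5.557e-08) = 22.94 Ω
R₍173₎ = R₍20₎(1 + αΔT) = 22.94 × (1 + 0.0038×153) = 36.28 Ω
P = I²R = (13)² × 36.28 = 6130 W

6130 W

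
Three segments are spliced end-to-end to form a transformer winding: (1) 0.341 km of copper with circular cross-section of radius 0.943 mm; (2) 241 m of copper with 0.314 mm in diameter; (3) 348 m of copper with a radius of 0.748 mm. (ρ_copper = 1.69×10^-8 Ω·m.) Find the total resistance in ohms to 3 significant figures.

Seg 1: A = πr² = π(9.4300e-04 m)² = 2.794e-06 m²
R_1 = (1.69×10^-8)(341)/(2.794e-06) = 2.063 Ω
Seg 2: A = π(d/2)² = π(1.5700e-04 m)² = 7.744e-08 m²
R_2 = (1.69×10^-8)(241)/(7.744e-08) = 52.6 Ω
Seg 3: A = πr² = π(7.4800e-04 m)² = 1.758e-06 m²
R_3 = (1.69×10^-8)(348)/(1.758e-06) = 3.346 Ω
R_total = R_1 + R_2 + R_3 = 58.0 Ω

58.0 Ω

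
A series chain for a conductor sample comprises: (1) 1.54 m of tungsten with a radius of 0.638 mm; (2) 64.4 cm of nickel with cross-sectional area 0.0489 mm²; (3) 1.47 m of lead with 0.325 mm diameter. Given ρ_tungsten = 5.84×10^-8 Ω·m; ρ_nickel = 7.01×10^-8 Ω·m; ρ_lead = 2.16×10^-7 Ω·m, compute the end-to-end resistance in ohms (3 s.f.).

4.82 Ω

Seg 1: A = πr² = π(6.3800e-04 m)² = 1.279e-06 m²
R_1 = (5.84×10^-8)(1.54)/(1.279e-06) = 0.07033 Ω
Seg 2: A = 0.0489 mm² = 4.890e-08 m²
R_2 = (7.01×10^-8)(0.644)/(4.890e-08) = 0.9232 Ω
Seg 3: A = π(d/2)² = π(1.6250e-04 m)² = 8.296e-08 m²
R_3 = (2.16×10^-7)(1.47)/(8.296e-08) = 3.827 Ω
R_total = R_1 + R_2 + R_3 = 4.82 Ω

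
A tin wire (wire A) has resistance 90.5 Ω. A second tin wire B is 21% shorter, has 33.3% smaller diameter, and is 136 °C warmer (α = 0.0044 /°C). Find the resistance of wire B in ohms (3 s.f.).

257 Ω

R ∝ ρL/d² with ρ ∝ (1+αΔT), so R_B/R_A = (1 − 21/100) × (1 − 33.3/100)⁻² × (1 + 0.0044×136)
= 0.79 × 2.248 × 1.598 = 2.838
R_B = 2.838 × 90.5 = 257 Ω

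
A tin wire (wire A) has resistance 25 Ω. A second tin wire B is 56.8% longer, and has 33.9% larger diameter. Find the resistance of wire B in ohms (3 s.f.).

21.9 Ω

R ∝ L/d², so R_B/R_A = (1 + 56.8/100) × (1 + 33.9/100)⁻²
= 1.568 × 0.5577 = 0.8746
R_B = 0.8746 × 25 = 21.9 Ω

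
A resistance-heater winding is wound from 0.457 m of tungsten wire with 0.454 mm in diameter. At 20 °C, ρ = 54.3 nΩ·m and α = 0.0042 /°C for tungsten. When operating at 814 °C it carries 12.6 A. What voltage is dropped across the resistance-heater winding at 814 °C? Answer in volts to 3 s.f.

ρ = 54.3 nΩ·m = 5.43×10^-8 Ω·m
A = π(d/2)² = π(2.2700e-04 m)² = 1.619e-07 m²
R₍20₎ = ρL/A = (5.43×10^-8)(0.457)/(1.619e-07) = 0.1533 Ω
R₍814₎ = R₍20₎(1 + αΔT) = 0.1533 × (1 + 0.0042×794) = 0.6645 Ω
V = IR = 12.6 × 0.6645 = 8.37 V

8.37 V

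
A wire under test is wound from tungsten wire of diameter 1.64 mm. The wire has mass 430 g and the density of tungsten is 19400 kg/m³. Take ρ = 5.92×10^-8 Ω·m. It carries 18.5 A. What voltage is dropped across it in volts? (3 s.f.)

A = π(d/2)² = π(8.2000e-04 m)² = 2.1124e-06 m²
L = m/(density·A) = 0.43/(19400×2.1124e-06) = 10.49 m
R = ρL/A = (5.92×10^-8)(10.49)/(2.1124e-06) = 0.2941 Ω
V = IR = 18.5 × 0.2941 = 5.44 V

5.44 V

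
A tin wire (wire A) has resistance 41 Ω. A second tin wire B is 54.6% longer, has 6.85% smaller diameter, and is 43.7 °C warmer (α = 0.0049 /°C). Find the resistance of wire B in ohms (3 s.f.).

88.7 Ω

R ∝ ρL/d² with ρ ∝ (1+αΔT), so R_B/R_A = (1 + 54.6/100) × (1 − 6.85/100)⁻² × (1 + 0.0049×43.7)
= 1.546 × 1.153 × 1.214 = 2.163
R_B = 2.163 × 41 = 88.7 Ω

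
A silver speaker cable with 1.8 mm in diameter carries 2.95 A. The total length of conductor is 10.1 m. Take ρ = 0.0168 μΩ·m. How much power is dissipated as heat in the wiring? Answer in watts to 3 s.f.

ρ = 0.0168 μΩ·m = 1.68×10^-8 Ω·m
A = π(d/2)² = π(9.0000e-04 m)² = 2.545e-06 m²
R = ρL/A = (1.68×10^-8)(10.1)/(2.545e-06) = 0.06668 Ω
P = I²R = (2.95)² × 0.06668 = 0.580 W

0.580 W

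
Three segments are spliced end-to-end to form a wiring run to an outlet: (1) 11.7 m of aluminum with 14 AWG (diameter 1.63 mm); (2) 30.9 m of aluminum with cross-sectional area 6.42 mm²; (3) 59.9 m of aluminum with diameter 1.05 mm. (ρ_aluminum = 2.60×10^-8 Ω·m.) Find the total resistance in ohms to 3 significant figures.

2.07 Ω

Seg 1: A = π(1.63/2 mm)² = π(8.1500e-04 m)² = 2.087e-06 m²
R_1 = (2.60×10^-8)(11.7)/(2.087e-06) = 0.1458 Ω
Seg 2: A = 6.42 mm² = 6.420e-06 m²
R_2 = (2.60×10^-8)(30.9)/(6.420e-06) = 0.1251 Ω
Seg 3: A = π(d/2)² = π(5.2500e-04 m)² = 8.659e-07 m²
R_3 = (2.60×10^-8)(59.9)/(8.659e-07) = 1.799 Ω
R_total = R_1 + R_2 + R_3 = 2.07 Ω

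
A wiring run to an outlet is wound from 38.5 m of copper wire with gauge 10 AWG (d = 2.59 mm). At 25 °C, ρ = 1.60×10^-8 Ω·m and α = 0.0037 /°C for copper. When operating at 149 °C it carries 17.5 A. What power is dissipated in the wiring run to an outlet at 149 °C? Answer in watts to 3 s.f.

52.2 W

A = π(2.59/2 mm)² = π(1.2950e-03 m)² = 5.269e-06 m²
R₍25₎ = ρL/A = (1.60×10^-8)(38.5)/(5.269e-06) = 0.1169 Ω
R₍149₎ = R₍25₎(1 + αΔT) = 0.1169 × (1 + 0.0037×124) = 0.1706 Ω
P = I²R = (17.5)² × 0.1706 = 52.2 W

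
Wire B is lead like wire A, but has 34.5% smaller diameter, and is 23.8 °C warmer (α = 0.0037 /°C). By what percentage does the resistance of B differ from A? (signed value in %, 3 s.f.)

R ∝ ρL/d² with ρ ∝ (1+αΔT), so R_B/R_A = (1 − 34.5/100)⁻² × (1 + 0.0037×23.8)
= 2.331 × 1.088 = 2.536
(R_B − R_A)/R_A = 2.536 − 1 = 154%

154%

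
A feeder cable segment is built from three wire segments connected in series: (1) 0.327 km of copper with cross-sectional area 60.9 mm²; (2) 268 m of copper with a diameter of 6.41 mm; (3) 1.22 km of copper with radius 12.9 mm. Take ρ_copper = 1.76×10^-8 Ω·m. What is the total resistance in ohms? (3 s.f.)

0.282 Ω

Seg 1: A = 60.9 mm² = 6.090e-05 m²
R_1 = (1.76×10^-8)(327)/(6.090e-05) = 0.0945 Ω
Seg 2: A = π(d/2)² = π(3.2050e-03 m)² = 3.227e-05 m²
R_2 = (1.76×10^-8)(268)/(3.227e-05) = 0.1462 Ω
Seg 3: A = πr² = π(1.2900e-02 m)² = 5.228e-04 m²
R_3 = (1.76×10^-8)(1220)/(5.228e-04) = 0.04107 Ω
R_total = R_1 + R_2 + R_3 = 0.282 Ω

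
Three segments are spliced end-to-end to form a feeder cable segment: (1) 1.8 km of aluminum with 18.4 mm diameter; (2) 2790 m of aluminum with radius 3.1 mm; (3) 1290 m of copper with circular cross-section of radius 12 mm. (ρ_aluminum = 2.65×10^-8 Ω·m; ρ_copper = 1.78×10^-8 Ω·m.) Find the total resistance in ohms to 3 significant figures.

Seg 1: A = π(d/2)² = π(9.2000e-03 m)² = 2.659e-04 m²
R_1 = (2.65×10^-8)(1800)/(2.659e-04) = 0.1794 Ω
Seg 2: A = πr² = π(3.1000e-03 m)² = 3.019e-05 m²
R_2 = (2.65×10^-8)(2790)/(3.019e-05) = 2.449 Ω
Seg 3: A = πr² = π(1.2000e-02 m)² = 4.524e-04 m²
R_3 = (1.78×10^-8)(1290)/(4.524e-04) = 0.05076 Ω
R_total = R_1 + R_2 + R_3 = 2.68 Ω

2.68 Ω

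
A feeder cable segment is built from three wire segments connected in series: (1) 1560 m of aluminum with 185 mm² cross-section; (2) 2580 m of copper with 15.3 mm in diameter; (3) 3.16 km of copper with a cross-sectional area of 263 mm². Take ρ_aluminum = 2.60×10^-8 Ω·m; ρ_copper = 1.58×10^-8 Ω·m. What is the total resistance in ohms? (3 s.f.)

Seg 1: A = 185 mm² = 1.850e-04 m²
R_1 = (2.60×10^-8)(1560)/(1.850e-04) = 0.2192 Ω
Seg 2: A = π(d/2)² = π(7.6500e-03 m)² = 1.839e-04 m²
R_2 = (1.58×10^-8)(2580)/(1.839e-04) = 0.2217 Ω
Seg 3: A = 263 mm² = 2.630e-04 m²
R_3 = (1.58×10^-8)(3160)/(2.630e-04) = 0.1898 Ω
R_total = R_1 + R_2 + R_3 = 0.631 Ω

0.631 Ω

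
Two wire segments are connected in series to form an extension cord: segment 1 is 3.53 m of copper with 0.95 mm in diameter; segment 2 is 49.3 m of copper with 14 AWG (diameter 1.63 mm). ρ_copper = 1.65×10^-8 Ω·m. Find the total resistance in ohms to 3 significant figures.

Segment 1: A = π(d/2)² = π(4.7500e-04 m)² = 7.088e-07 m²
R₁ = ρL/A = (1.65×10^-8)(3.53)/(7.088e-07) = 0.08217 Ω
Segment 2: A = π(1.63/2 mm)² = π(8.1500e-04 m)² = 2.087e-06 m²
R₂ = (1.65×10^-8)(49.3)/(2.087e-06) = 0.3898 Ω
R = R₁ + R₂ = 0.472 Ω

0.472 Ω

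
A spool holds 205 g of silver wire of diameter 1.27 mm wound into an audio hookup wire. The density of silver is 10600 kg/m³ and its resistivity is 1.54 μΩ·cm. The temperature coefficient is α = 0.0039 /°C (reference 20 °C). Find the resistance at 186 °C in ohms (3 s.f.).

0.306 Ω

ρ = 1.54 μΩ·cm = 1.54×10^-8 Ω·m
A = π(d/2)² = π(6.3500e-04 m)² = 1.2668e-06 m²
L = m/(density·A) = 0.205/(10600×1.2668e-06) = 15.27 m
R = ρL/A = (1.54×10^-8)(15.27)/(1.2668e-06) = 0.1856 Ω
R(186 °C) = 0.1856 × (1 + 0.0039×166) = 0.306 Ω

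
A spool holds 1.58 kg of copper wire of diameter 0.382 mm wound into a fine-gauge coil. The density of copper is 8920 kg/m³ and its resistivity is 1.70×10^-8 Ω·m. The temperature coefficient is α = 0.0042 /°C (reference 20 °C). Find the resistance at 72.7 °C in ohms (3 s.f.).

280 Ω

A = π(d/2)² = π(1.9100e-04 m)² = 1.1461e-07 m²
L = m/(density·A) = 1.58/(8920×1.1461e-07) = 1546 m
R = ρL/A = (1.70×10^-8)(1546)/(1.1461e-07) = 229.2 Ω
R(72.7 °C) = 229.2 × (1 + 0.0042×52.7) = 280 Ω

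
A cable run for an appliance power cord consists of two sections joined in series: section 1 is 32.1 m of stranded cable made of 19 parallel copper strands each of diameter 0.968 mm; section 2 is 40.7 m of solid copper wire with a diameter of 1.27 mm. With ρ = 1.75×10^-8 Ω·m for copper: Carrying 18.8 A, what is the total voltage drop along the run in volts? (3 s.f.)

11.3 V

Section 1: A_strand = π(4.8400e-04)² = 7.359e-07 m²; R₁ = ρL/(N·A_s) = (1.75×10^-8)(32.1)/(19×7.359e-07) = 0.04017 Ω
Section 2: A = π(d/2)² = π(6.3500e-04 m)² = 1.267e-06 m²
R₂ = (1.75×10^-8)(40.7)/(1.267e-06) = 0.5623 Ω
R = R₁ + R₂ = 0.6024 Ω
V = IR = 18.8 × 0.6024 = 11.3 V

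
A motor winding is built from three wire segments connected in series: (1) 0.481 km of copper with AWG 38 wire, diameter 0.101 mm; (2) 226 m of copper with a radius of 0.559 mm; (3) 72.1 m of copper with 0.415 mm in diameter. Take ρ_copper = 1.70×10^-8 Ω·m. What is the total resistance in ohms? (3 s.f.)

Seg 1: A = π(0.101/2 mm)² = π(5.0500e-05 m)² = 8.012e-09 m²
R_1 = (1.70×10^-8)(481)/(8.012e-09) = 1021 Ω
Seg 2: A = πr² = π(5.5900e-04 m)² = 9.817e-07 m²
R_2 = (1.70×10^-8)(226)/(9.817e-07) = 3.914 Ω
Seg 3: A = π(d/2)² = π(2.0750e-04 m)² = 1.353e-07 m²
R_3 = (1.70×10^-8)(72.1)/(1.353e-07) = 9.061 Ω
R_total = R_1 + R_2 + R_3 = 1030 Ω

1030 Ω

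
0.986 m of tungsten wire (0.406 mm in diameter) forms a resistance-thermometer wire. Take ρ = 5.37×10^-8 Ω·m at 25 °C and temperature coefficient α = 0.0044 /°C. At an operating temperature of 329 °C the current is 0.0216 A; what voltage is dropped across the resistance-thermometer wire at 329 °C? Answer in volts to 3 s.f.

0.0207 V

A = π(d/2)² = π(2.0300e-04 m)² = 1.295e-07 m²
R₍25₎ = ρL/A = (5.37×10^-8)(0.986)/(1.295e-07) = 0.409 Ω
R₍329₎ = R₍25₎(1 + αΔT) = 0.409 × (1 + 0.0044×304) = 0.956 Ω
V = IR = 0.0216 × 0.956 = 0.0207 V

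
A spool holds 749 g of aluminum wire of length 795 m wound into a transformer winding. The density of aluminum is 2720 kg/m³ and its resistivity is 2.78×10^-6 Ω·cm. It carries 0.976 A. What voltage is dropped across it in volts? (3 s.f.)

62.3 V

ρ = 2.78×10^-6 Ω·cm = 2.78×10^-8 Ω·m
A = m/(density·L) = 0.749/(2720×795) = 3.4637e-07 m²
R = ρL/A = (2.78×10^-8)(795)/(3.4637e-07) = 63.81 Ω
V = IR = 0.976 × 63.81 = 62.3 V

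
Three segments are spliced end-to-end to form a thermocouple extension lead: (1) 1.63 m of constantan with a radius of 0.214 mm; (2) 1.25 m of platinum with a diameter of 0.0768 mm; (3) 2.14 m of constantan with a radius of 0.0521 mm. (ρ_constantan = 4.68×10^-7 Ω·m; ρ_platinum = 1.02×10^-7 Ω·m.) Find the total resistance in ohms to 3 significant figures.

Seg 1: A = πr² = π(2.1400e-04 m)² = 1.439e-07 m²
R_1 = (4.68×10^-7)(1.63)/(1.439e-07) = 5.302 Ω
Seg 2: A = π(d/2)² = π(3.8400e-05 m)² = 4.632e-09 m²
R_2 = (1.02×10^-7)(1.25)/(4.632e-09) = 27.52 Ω
Seg 3: A = πr² = π(5.2100e-05 m)² = 8.528e-09 m²
R_3 = (4.68×10^-7)(2.14)/(8.528e-09) = 117.4 Ω
R_total = R_1 + R_2 + R_3 = 150 Ω

150 Ω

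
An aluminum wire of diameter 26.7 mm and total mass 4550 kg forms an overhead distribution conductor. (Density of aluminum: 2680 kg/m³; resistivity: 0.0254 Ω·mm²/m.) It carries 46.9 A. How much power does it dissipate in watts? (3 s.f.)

ρ = 0.0254 Ω·mm²/m = 2.54×10^-8 Ω·m
A = π(d/2)² = π(1.3350e-02 m)² = 5.5990e-04 m²
L = m/(density·A) = 4550/(2680×5.5990e-04) = 3032 m
R = ρL/A = (2.54×10^-8)(3032)/(5.5990e-04) = 0.1376 Ω
P = I²R = (46.9)² × 0.1376 = 303 W

303 W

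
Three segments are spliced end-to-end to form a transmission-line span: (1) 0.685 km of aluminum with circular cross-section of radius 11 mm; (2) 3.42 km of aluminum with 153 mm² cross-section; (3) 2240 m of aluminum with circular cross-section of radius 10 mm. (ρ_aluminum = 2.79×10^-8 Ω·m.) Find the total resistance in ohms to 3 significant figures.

Seg 1: A = πr² = π(1.1000e-02 m)² = 3.801e-04 m²
R_1 = (2.79×10^-8)(685)/(3.801e-04) = 0.05028 Ω
Seg 2: A = 153 mm² = 1.530e-04 m²
R_2 = (2.79×10^-8)(3420)/(1.530e-04) = 0.6236 Ω
Seg 3: A = πr² = π(1.0000e-02 m)² = 3.142e-04 m²
R_3 = (2.79×10^-8)(2240)/(3.142e-04) = 0.1989 Ω
R_total = R_1 + R_2 + R_3 = 0.873 Ω

0.873 Ω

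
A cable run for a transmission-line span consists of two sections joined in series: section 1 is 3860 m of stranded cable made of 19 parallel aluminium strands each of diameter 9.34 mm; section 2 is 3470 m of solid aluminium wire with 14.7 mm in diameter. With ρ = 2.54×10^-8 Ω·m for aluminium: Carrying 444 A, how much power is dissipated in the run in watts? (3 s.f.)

1.17×10^5 W

Section 1: A_strand = π(4.6700e-03)² = 6.851e-05 m²; R₁ = ρL/(N·A_s) = (2.54×10^-8)(3860)/(19×6.851e-05) = 0.07532 Ω
Section 2: A = π(d/2)² = π(7.3500e-03 m)² = 1.697e-04 m²
R₂ = (2.54×10^-8)(3470)/(1.697e-04) = 0.5193 Ω
R = R₁ + R₂ = 0.5946 Ω
P = I²R = (444)² × 0.5946 = 1.17×10^5 W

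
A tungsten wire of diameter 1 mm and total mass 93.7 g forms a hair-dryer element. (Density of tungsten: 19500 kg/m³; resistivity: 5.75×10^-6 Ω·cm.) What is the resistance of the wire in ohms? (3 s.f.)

ρ = 5.75×10^-6 Ω·cm = 5.75×10^-8 Ω·m
A = π(d/2)² = π(5.0000e-04 m)² = 7.8540e-07 m²
L = m/(density·A) = 0.0937/(19500×7.8540e-07) = 6.118 m
R = ρL/A = (5.75×10^-8)(6.118)/(7.8540e-07) = 0.448 Ω

0.448 Ω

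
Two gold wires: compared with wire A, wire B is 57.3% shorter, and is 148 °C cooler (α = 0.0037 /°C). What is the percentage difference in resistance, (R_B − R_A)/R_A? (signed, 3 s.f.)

-80.7%

R ∝ ρL/d² with ρ ∝ (1+αΔT), so R_B/R_A = (1 − 57.3/100) × (1 − 0.0037×148)
= 0.427 × 0.4524 = 0.1932
(R_B − R_A)/R_A = 0.1932 − 1 = -80.7%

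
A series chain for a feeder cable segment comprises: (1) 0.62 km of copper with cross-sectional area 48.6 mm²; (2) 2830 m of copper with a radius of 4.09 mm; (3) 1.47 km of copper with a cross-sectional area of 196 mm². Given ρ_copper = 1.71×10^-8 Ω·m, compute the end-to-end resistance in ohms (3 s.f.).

1.27 Ω

Seg 1: A = 48.6 mm² = 4.860e-05 m²
R_1 = (1.71×10^-8)(620)/(4.860e-05) = 0.2181 Ω
Seg 2: A = πr² = π(4.0900e-03 m)² = 5.255e-05 m²
R_2 = (1.71×10^-8)(2830)/(5.255e-05) = 0.9208 Ω
Seg 3: A = 196 mm² = 1.960e-04 m²
R_3 = (1.71×10^-8)(1470)/(1.960e-04) = 0.1283 Ω
R_total = R_1 + R_2 + R_3 = 1.27 Ω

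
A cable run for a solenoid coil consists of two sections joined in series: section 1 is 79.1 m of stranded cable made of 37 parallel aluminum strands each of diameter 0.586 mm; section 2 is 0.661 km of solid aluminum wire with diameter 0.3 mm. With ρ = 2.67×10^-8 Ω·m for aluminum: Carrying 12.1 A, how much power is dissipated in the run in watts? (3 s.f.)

Section 1: A_strand = π(2.9300e-04)² = 2.697e-07 m²; R₁ = ρL/(N·A_s) = (2.67×10^-8)(79.1)/(37×2.697e-07) = 0.2116 Ω
Section 2: A = π(d/2)² = π(1.5000e-04 m)² = 7.069e-08 m²
R₂ = (2.67×10^-8)(661)/(7.069e-08) = 249.7 Ω
R = R₁ + R₂ = 249.9 Ω
P = I²R = (12.1)² × 249.9 = 36600 W

36600 W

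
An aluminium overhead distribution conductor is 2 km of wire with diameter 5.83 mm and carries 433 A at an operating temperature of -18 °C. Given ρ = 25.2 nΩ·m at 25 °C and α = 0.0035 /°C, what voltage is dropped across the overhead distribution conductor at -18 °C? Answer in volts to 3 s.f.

694 V

ρ = 25.2 nΩ·m = 2.52×10^-8 Ω·m
A = π(d/2)² = π(2.9150e-03 m)² = 2.669e-05 m²
R₍25₎ = ρL/A = (2.52×10^-8)(2000)/(2.669e-05) = 1.888 Ω
R₍-18₎ = R₍25₎(1 + αΔT) = 1.888 × (1 + 0.0035×-43) = 1.604 Ω
V = IR = 433 × 1.604 = 694 V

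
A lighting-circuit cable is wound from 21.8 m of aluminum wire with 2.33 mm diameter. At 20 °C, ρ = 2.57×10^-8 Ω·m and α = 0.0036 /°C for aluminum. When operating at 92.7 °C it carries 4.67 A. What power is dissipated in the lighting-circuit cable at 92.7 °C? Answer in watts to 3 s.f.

A = π(d/2)² = π(1.1650e-03 m)² = 4.264e-06 m²
R₍20₎ = ρL/A = (2.57×10^-8)(21.8)/(4.264e-06) = 0.1314 Ω
R₍92.7₎ = R₍20₎(1 + αΔT) = 0.1314 × (1 + 0.0036×72.7) = 0.1658 Ω
P = I²R = (4.67)² × 0.1658 = 3.62 W

3.62 W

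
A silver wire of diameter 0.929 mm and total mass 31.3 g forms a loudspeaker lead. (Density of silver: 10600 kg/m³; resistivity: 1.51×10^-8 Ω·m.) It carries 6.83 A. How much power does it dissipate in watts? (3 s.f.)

A = π(d/2)² = π(4.6450e-04 m)² = 6.7783e-07 m²
L = m/(density·A) = 0.0313/(10600×6.7783e-07) = 4.356 m
R = ρL/A = (1.51×10^-8)(4.356)/(6.7783e-07) = 0.09704 Ω
P = I²R = (6.83)² × 0.09704 = 4.53 W

4.53 W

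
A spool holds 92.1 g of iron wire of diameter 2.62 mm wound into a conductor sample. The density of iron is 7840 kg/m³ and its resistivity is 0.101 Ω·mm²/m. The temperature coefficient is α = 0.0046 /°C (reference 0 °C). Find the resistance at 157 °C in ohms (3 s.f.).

0.0703 Ω

ρ = 0.101 Ω·mm²/m = 1.01×10^-7 Ω·m
A = π(d/2)² = π(1.3100e-03 m)² = 5.3913e-06 m²
L = m/(density·A) = 0.0921/(7840×5.3913e-06) = 2.179 m
R = ρL/A = (1.01×10^-7)(2.179)/(5.3913e-06) = 0.04082 Ω
R(157 °C) = 0.04082 × (1 + 0.0046×157) = 0.0703 Ω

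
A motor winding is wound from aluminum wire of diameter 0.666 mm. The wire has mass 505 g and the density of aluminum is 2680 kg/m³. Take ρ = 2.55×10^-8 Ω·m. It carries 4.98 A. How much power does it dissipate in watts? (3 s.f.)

A = π(d/2)² = π(3.3300e-04 m)² = 3.4837e-07 m²
L = m/(density·A) = 0.505/(2680×3.4837e-07) = 540.9 m
R = ρL/A = (2.55×10^-8)(540.9)/(3.4837e-07) = 39.59 Ω
P = I²R = (4.98)² × 39.59 = 982 W

982 W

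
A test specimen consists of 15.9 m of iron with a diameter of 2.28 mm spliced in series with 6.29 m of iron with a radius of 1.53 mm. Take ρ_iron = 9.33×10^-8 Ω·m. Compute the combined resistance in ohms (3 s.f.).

Segment 1: A = π(d/2)² = π(1.1400e-03 m)² = 4.083e-06 m²
R₁ = ρL/A = (9.33×10^-8)(15.9)/(4.083e-06) = 0.3633 Ω
Segment 2: A = πr² = π(1.5300e-03 m)² = 7.354e-06 m²
R₂ = (9.33×10^-8)(6.29)/(7.354e-06) = 0.0798 Ω
R = R₁ + R₂ = 0.443 Ω

0.443 Ω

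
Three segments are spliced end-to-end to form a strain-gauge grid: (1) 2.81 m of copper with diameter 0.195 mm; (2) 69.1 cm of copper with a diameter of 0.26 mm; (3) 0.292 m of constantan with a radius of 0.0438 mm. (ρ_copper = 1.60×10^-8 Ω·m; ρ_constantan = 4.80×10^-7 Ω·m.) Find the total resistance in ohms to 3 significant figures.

25.0 Ω

Seg 1: A = π(d/2)² = π(9.7500e-05 m)² = 2.986e-08 m²
R_1 = (1.60×10^-8)(2.81)/(2.986e-08) = 1.505 Ω
Seg 2: A = π(d/2)² = π(1.3000e-04 m)² = 5.309e-08 m²
R_2 = (1.60×10^-8)(0.691)/(5.309e-08) = 0.2082 Ω
Seg 3: A = πr² = π(4.3800e-05 m)² = 6.027e-09 m²
R_3 = (4.80×10^-7)(0.292)/(6.027e-09) = 23.26 Ω
R_total = R_1 + R_2 + R_3 = 25.0 Ω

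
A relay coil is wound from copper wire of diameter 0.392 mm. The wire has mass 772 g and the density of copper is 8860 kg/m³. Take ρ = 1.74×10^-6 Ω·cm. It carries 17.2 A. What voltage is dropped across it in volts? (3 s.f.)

1790 V

ρ = 1.74×10^-6 Ω·cm = 1.74×10^-8 Ω·m
A = π(d/2)² = π(1.9600e-04 m)² = 1.2069e-07 m²
L = m/(density·A) = 0.772/(8860×1.2069e-07) = 722 m
R = ρL/A = (1.74×10^-8)(722)/(1.2069e-07) = 104.1 Ω
V = IR = 17.2 × 104.1 = 1790 V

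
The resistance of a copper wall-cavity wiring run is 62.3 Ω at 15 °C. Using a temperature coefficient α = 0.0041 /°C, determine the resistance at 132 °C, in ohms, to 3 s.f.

ΔT = 132 − 15 = 117 °C
R = R₀(1 + αΔT) = 62.3 × (1 + 0.0041×117) = 62.3 × 1.48 = 92.2 Ω

92.2 Ω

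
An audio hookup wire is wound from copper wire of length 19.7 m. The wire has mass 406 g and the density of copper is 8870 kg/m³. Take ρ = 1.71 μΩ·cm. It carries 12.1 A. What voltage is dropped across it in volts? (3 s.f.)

ρ = 1.71 μΩ·cm = 1.71×10^-8 Ω·m
A = m/(density·L) = 0.406/(8870×19.7) = 2.3235e-06 m²
R = ρL/A = (1.71×10^-8)(19.7)/(2.3235e-06) = 0.145 Ω
V = IR = 12.1 × 0.145 = 1.75 V

1.75 V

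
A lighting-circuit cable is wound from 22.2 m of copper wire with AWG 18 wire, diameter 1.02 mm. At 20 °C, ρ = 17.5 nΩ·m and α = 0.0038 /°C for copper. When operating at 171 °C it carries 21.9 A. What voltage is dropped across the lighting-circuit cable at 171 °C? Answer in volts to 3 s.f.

16.4 V

ρ = 17.5 nΩ·m = 1.75×10^-8 Ω·m
A = π(1.02/2 mm)² = π(5.1000e-04 m)² = 8.171e-07 m²
R₍20₎ = ρL/A = (1.75×10^-8)(22.2)/(8.171e-07) = 0.4754 Ω
R₍171₎ = R₍20₎(1 + αΔT) = 0.4754 × (1 + 0.0038×151) = 0.7483 Ω
V = IR = 21.9 × 0.7483 = 16.4 V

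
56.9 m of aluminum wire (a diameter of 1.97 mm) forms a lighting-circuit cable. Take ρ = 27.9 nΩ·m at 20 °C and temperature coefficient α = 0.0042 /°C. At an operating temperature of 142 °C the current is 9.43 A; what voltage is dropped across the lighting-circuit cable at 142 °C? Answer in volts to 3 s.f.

7.43 V

ρ = 27.9 nΩ·m = 2.79×10^-8 Ω·m
A = π(d/2)² = π(9.8500e-04 m)² = 3.048e-06 m²
R₍20₎ = ρL/A = (2.79×10^-8)(56.9)/(3.048e-06) = 0.5208 Ω
R₍142₎ = R₍20₎(1 + αΔT) = 0.5208 × (1 + 0.0042×122) = 0.7877 Ω
V = IR = 9.43 × 0.7877 = 7.43 V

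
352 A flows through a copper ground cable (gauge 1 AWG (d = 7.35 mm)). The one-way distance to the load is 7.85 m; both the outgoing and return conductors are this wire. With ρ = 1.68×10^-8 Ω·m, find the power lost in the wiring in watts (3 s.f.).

A = π(7.35/2 mm)² = π(3.6750e-03 m)² = 4.243e-05 m²
Total conductor length (both ways) L = 2 × 7.85 = 15.7 m
R = ρL/A = (1.68×10^-8)(15.7)/(4.243e-05) = 0.006216 Ω
P = I²R = (352)² × 0.006216 = 770 W

770 W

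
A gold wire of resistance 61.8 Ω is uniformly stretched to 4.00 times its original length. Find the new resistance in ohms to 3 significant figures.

Volume constant ⇒ A' = A/k with k = 4. R' = ρ(kL)/(A/k) = k²R.
R' = 16 × 61.8 = 989 Ω

989 Ω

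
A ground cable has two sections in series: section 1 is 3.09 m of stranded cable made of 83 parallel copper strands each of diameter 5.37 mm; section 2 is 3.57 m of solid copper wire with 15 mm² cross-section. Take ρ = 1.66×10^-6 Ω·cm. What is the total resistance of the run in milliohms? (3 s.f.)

ρ = 1.66×10^-6 Ω·cm = 1.66×10^-8 Ω·m
Section 1: A_strand = π(2.6850e-03)² = 2.265e-05 m²; R₁ = ρL/(N·A_s) = (1.66×10^-8)(3.09)/(83×2.265e-05) = 2.729×10^-5 Ω
Section 2: A = 15 mm² = 1.500e-05 m²
R₂ = (1.66×10^-8)(3.57)/(1.500e-05) = 0.003951 Ω
R = R₁ + R₂ = 3.98 mΩ

3.98 mΩ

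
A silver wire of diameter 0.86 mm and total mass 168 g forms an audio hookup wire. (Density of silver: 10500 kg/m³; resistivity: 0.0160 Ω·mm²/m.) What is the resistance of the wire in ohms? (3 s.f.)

ρ = 0.0160 Ω·mm²/m = 1.60×10^-8 Ω·m
A = π(d/2)² = π(4.3000e-04 m)² = 5.8088e-07 m²
L = m/(density·A) = 0.168/(10500×5.8088e-07) = 27.54 m
R = ρL/A = (1.60×10^-8)(27.54)/(5.8088e-07) = 0.759 Ω

0.759 Ω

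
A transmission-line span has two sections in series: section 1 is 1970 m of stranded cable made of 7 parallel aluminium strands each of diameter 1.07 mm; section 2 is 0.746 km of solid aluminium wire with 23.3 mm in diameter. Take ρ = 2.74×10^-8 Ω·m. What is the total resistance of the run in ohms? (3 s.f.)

Section 1: A_strand = π(5.3500e-04)² = 8.992e-07 m²; R₁ = ρL/(N·A_s) = (2.74×10^-8)(1970)/(7×8.992e-07) = 8.576 Ω
Section 2: A = π(d/2)² = π(1.1650e-02 m)² = 4.264e-04 m²
R₂ = (2.74×10^-8)(746)/(4.264e-04) = 0.04794 Ω
R = R₁ + R₂ = 8.62 Ω

8.62 Ω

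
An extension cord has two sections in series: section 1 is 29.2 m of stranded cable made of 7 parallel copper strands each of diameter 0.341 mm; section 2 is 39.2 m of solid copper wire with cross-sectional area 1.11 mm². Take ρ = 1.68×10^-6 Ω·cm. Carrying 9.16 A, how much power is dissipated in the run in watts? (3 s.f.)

114 W

ρ = 1.68×10^-6 Ω·cm = 1.68×10^-8 Ω·m
Section 1: A_strand = π(1.7050e-04)² = 9.133e-08 m²; R₁ = ρL/(N·A_s) = (1.68×10^-8)(29.2)/(7×9.133e-08) = 0.7674 Ω
Section 2: A = 1.11 mm² = 1.110e-06 m²
R₂ = (1.68×10^-8)(39.2)/(1.110e-06) = 0.5933 Ω
R = R₁ + R₂ = 1.361 Ω
P = I²R = (9.16)² × 1.361 = 114 W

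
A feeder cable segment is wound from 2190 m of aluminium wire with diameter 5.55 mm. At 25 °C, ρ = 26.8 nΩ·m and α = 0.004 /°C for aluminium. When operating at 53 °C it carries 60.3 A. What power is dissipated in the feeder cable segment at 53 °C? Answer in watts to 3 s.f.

9810 W

ρ = 26.8 nΩ·m = 2.68×10^-8 Ω·m
A = π(d/2)² = π(2.7750e-03 m)² = 2.419e-05 m²
R₍25₎ = ρL/A = (2.68×10^-8)(2190)/(2.419e-05) = 2.426 Ω
R₍53₎ = R₍25₎(1 + αΔT) = 2.426 × (1 + 0.004×28) = 2.698 Ω
P = I²R = (60.3)² × 2.698 = 9810 W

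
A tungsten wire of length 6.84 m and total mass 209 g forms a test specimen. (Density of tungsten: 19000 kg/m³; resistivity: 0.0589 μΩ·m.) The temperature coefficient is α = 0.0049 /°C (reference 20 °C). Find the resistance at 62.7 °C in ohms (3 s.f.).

0.303 Ω

ρ = 0.0589 μΩ·m = 5.89×10^-8 Ω·m
A = m/(density·L) = 0.209/(19000×6.84) = 1.6082e-06 m²
R = ρL/A = (5.89×10^-8)(6.84)/(1.6082e-06) = 0.2505 Ω
R(62.7 °C) = 0.2505 × (1 + 0.0049×42.7) = 0.303 Ω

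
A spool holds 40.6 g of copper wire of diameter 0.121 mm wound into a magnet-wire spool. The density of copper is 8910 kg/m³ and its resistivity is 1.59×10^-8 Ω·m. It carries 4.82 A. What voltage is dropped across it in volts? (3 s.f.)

A = π(d/2)² = π(6.0500e-05 m)² = 1.1499e-08 m²
L = m/(density·A) = 0.0406/(8910×1.1499e-08) = 396.3 m
R = ρL/A = (1.59×10^-8)(396.3)/(1.1499e-08) = 547.9 Ω
V = IR = 4.82 × 547.9 = 2640 V

2640 V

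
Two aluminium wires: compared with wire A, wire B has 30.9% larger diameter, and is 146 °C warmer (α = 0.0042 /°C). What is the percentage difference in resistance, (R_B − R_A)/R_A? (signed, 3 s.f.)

R ∝ ρL/d² with ρ ∝ (1+αΔT), so R_B/R_A = (1 + 30.9/100)⁻² × (1 + 0.0042×146)
= 0.5836 × 1.613 = 0.9415
(R_B − R_A)/R_A = 0.9415 − 1 = -5.85%

-5.85%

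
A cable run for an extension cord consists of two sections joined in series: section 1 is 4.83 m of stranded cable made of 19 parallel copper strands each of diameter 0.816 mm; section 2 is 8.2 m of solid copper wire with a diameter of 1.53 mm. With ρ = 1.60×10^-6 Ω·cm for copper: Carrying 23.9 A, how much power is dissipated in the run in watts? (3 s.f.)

45.2 W

ρ = 1.60×10^-6 Ω·cm = 1.60×10^-8 Ω·m
Section 1: A_strand = π(4.0800e-04)² = 5.230e-07 m²; R₁ = ρL/(N·A_s) = (1.60×10^-8)(4.83)/(19×5.230e-07) = 0.007778 Ω
Section 2: A = π(d/2)² = π(7.6500e-04 m)² = 1.839e-06 m²
R₂ = (1.60×10^-8)(8.2)/(1.839e-06) = 0.07136 Ω
R = R₁ + R₂ = 0.07914 Ω
P = I²R = (23.9)² × 0.07914 = 45.2 W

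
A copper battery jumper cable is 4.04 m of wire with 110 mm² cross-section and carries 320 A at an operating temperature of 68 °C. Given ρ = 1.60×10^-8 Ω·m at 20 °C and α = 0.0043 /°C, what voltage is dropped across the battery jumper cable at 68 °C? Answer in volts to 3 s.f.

0.227 V

A = 110 mm² = 1.100e-04 m²
R₍20₎ = ρL/A = (1.60×10^-8)(4.04)/(1.100e-04) = 5.876×10^-4 Ω
R₍68₎ = R₍20₎(1 + αΔT) = 5.876×10^-4 × (1 + 0.0043×48) = 7.089×10^-4 Ω
V = IR = 320 × 7.089×10^-4 = 0.227 V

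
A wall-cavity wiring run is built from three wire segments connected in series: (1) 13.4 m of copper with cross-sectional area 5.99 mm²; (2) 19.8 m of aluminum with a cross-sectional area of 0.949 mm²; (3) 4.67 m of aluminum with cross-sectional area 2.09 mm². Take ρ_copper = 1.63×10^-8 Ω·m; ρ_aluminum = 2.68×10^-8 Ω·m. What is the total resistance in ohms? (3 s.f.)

Seg 1: A = 5.99 mm² = 5.990e-06 m²
R_1 = (1.63×10^-8)(13.4)/(5.990e-06) = 0.03646 Ω
Seg 2: A = 0.949 mm² = 9.490e-07 m²
R_2 = (2.68×10^-8)(19.8)/(9.490e-07) = 0.5592 Ω
Seg 3: A = 2.09 mm² = 2.090e-06 m²
R_3 = (2.68×10^-8)(4.67)/(2.090e-06) = 0.05988 Ω
R_total = R_1 + R_2 + R_3 = 0.656 Ω

0.656 Ω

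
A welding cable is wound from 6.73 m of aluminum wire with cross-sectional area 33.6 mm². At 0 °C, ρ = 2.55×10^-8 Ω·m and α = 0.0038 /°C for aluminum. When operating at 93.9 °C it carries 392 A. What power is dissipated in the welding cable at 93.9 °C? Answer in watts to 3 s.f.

A = 33.6 mm² = 3.360e-05 m²
R₍0₎ = ρL/A = (2.55×10^-8)(6.73)/(3.360e-05) = 0.005108 Ω
R₍93.9₎ = R₍0₎(1 + αΔT) = 0.005108 × (1 + 0.0038×93.9) = 0.00693 Ω
P = I²R = (392)² × 0.00693 = 1060 W

1060 W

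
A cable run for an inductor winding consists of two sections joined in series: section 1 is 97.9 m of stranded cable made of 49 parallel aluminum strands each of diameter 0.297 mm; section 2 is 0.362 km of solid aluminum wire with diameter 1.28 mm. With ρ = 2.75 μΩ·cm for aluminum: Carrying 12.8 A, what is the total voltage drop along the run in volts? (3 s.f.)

109 V

ρ = 2.75 μΩ·cm = 2.75×10^-8 Ω·m
Section 1: A_strand = π(1.4850e-04)² = 6.928e-08 m²; R₁ = ρL/(N·A_s) = (2.75×10^-8)(97.9)/(49×6.928e-08) = 0.7931 Ω
Section 2: A = π(d/2)² = π(6.4000e-04 m)² = 1.287e-06 m²
R₂ = (2.75×10^-8)(362)/(1.287e-06) = 7.736 Ω
R = R₁ + R₂ = 8.529 Ω
V = IR = 12.8 × 8.529 = 109 V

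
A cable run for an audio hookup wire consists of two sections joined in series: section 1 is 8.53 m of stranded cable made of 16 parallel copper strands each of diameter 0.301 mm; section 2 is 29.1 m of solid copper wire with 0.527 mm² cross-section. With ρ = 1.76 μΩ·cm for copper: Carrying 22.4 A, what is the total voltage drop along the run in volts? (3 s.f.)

24.7 V

ρ = 1.76 μΩ·cm = 1.76×10^-8 Ω·m
Section 1: A_strand = π(1.5050e-04)² = 7.116e-08 m²; R₁ = ρL/(N·A_s) = (1.76×10^-8)(8.53)/(16×7.116e-08) = 0.1319 Ω
Section 2: A = 0.527 mm² = 5.270e-07 m²
R₂ = (1.76×10^-8)(29.1)/(5.270e-07) = 0.9718 Ω
R = R₁ + R₂ = 1.104 Ω
V = IR = 22.4 × 1.104 = 24.7 V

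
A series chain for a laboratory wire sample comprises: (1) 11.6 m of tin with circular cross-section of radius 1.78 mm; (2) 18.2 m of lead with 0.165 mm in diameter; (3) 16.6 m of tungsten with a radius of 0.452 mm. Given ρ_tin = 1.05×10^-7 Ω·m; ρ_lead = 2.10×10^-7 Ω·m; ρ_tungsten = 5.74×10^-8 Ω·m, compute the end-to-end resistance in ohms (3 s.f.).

Seg 1: A = πr² = π(1.7800e-03 m)² = 9.954e-06 m²
R_1 = (1.05×10^-7)(11.6)/(9.954e-06) = 0.1224 Ω
Seg 2: A = π(d/2)² = π(8.2500e-05 m)² = 2.138e-08 m²
R_2 = (2.10×10^-7)(18.2)/(2.138e-08) = 178.7 Ω
Seg 3: A = πr² = π(4.5200e-04 m)² = 6.418e-07 m²
R_3 = (5.74×10^-8)(16.6)/(6.418e-07) = 1.485 Ω
R_total = R_1 + R_2 + R_3 = 180 Ω

180 Ω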